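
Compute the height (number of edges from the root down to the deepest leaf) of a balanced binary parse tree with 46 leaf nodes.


In a balanced binary tree with n leaves the deepest leaf is ceil(log2(n)) edges below the root.
log2(46) = 5.5236
ceil(5.5236) = 6
height (edges) = 6

6


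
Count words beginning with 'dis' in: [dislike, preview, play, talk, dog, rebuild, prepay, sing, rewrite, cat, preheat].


Checking each word for prefix 'dis':
  'dislike' -> YES, starts with 'dis' (count: 1)
  'preview' -> no (count: 1)
  'play' -> no (count: 1)
  'talk' -> no (count: 1)
  'dog' -> no (count: 1)
  'rebuild' -> no (count: 1)
  'prepay' -> no (count: 1)
  'sing' -> no (count: 1)
  'rewrite' -> no (count: 1)
  'cat' -> no (count: 1)
  'preheat' -> no (count: 1)
Total with prefix 'dis': 1

1


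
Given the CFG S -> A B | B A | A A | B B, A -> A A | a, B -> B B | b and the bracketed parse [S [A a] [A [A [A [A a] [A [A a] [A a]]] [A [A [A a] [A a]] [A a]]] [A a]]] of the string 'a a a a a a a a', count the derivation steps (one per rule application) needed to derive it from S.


Every bracketed nonterminal node [X ...] in the tree is produced by exactly one rule application.
Reading the tree off as a leftmost derivation:
  Step 1: S  =>  A A   (applied S -> A A)
  Step 2: A A  =>  a A   (applied A -> a)
  Step 3: a A  =>  a A A   (applied A -> A A)
  Step 4: a A A  =>  a A A A   (applied A -> A A)
  Step 5: a A A A  =>  a A A A A   (applied A -> A A)
  Step 6: a A A A A  =>  a a A A A   (applied A -> a)
  Step 7: a a A A A  =>  a a A A A A   (applied A -> A A)
  Step 8: a a A A A A  =>  a a a A A A   (applied A -> a)
  Step 9: a a a A A A  =>  a a a a A A   (applied A -> a)
  Step 10: a a a a A A  =>  a a a a A A A   (applied A -> A A)
  Step 11: a a a a A A A  =>  a a a a A A A A   (applied A -> A A)
  Step 12: a a a a A A A A  =>  a a a a a A A A   (applied A -> a)
  Step 13: a a a a a A A A  =>  a a a a a a A A   (applied A -> a)
  Step 14: a a a a a a A A  =>  a a a a a a a A   (applied A -> a)
  Step 15: a a a a a a a A  =>  a a a a a a a a   (applied A -> a)
Final yield: a a a a a a a a
Total rewrite steps: 15

15


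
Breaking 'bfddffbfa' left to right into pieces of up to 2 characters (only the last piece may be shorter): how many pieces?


'bfddffbfa' has 9 characters.
Chunking with max size 2:
  Chunk 1: 'bf' (positions 0-1)
  Chunk 2: 'dd' (positions 2-3)
  Chunk 3: 'ff' (positions 4-5)
  Chunk 4: 'bf' (positions 6-7)
  Chunk 5: 'a' (positions 8-8)
Total chunks: ceil(9 / 2) = 5

5


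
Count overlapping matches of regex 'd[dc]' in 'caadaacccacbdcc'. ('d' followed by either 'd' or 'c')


Pattern: d[dc] means 'd' followed by either 'd' or 'c'.
Scanning 'caadaacccacbdcc' position-by-position:
  Pos 0: window 'ca' -> no
  Pos 1: window 'aa' -> no
  Pos 2: window 'ad' -> no
  Pos 3: window 'da' -> no
  Pos 4: window 'aa' -> no
  Pos 5: window 'ac' -> no
  Pos 6: window 'cc' -> no
  Pos 7: window 'cc' -> no
  Pos 8: window 'ca' -> no
  Pos 9: window 'ac' -> no
  Pos 10: window 'cb' -> no
  Pos 11: window 'bd' -> no
  Pos 12: window 'dc' -> MATCH
  Pos 13: window 'cc' -> no
  Pos 14: window 'c' -> no
Total matches: 1

1


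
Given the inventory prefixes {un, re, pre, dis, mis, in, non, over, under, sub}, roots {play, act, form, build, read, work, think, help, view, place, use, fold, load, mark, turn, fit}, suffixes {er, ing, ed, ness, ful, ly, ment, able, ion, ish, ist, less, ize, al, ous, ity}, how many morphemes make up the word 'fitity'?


Segmenting 'fitity' against the inventory:
  'fit' -> root (morpheme 1)
  'ity' -> suffix (morpheme 2)
Total morphemes: 2

2


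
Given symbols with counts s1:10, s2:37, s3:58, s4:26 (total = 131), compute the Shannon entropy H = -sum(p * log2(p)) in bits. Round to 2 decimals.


Computing entropy H = -sum(p_i * log2(p_i)):
  s1: p = 10/131 = 0.0763, -p*log2(p) = 0.2833
  s2: p = 37/131 = 0.2824, -p*log2(p) = 0.5152
  s3: p = 58/131 = 0.4427, -p*log2(p) = 0.5204
  s4: p = 26/131 = 0.1985, -p*log2(p) = 0.4630
H = sum of terms = 1.7819
Rounded to 2 decimals: 1.78

1.78


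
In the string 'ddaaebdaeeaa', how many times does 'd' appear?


Scanning 'ddaaebdaeeaa' for 'd':
  Position 0: 'd' -> MATCH (count: 1)
  Position 1: 'd' -> MATCH (count: 2)
  Position 6: 'd' -> MATCH (count: 3)
Total occurrences of 'd': 3

3


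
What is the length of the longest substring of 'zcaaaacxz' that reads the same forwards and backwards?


Scanning 'zcaaaacxz' for palindromic substrings.
Substring at positions 1-6: 'caaaac'.
Check: reverse('caaaac') = 'caaaac' -> palindrome confirmed.
Neighbouring characters ('z' / 'x') break symmetry, so it cannot extend further.
No longer palindromic substring exists; longest length = 6

6


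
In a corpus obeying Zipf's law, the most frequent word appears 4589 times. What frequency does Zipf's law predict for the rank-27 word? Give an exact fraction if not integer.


Zipf's law: freq(rank) = f1 / rank
f1 = 4589, rank = 27
freq = 4589 / 27
GCD(4589, 27) = 1
Simplified: 4589/27

4589/27


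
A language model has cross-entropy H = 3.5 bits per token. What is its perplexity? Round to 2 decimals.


Perplexity formula: PP = 2^H
H = 3.5
PP = 2^3.5
Decompose: 2^3.5 = 2^3 * 2^0.5 = 2^3 * sqrt(2)
2^3 = 8, sqrt(2) ~ 1.4142136
PP ~ 8 * 1.4142136 = 11.3137088
Rounded to 2 decimals: 11.31

11.31


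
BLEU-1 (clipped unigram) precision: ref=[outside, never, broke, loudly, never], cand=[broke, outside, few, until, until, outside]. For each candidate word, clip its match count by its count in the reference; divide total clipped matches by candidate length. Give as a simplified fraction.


Reference word counts: {'broke': 1, 'loudly': 1, 'never': 2, 'outside': 1}
Checking each candidate word (with clipping):
  'broke' -> in reference (ref count 1, used 1/1) -> match (matches: 1)
  'outside' -> in reference (ref count 1, used 1/1) -> match (matches: 2)
  'few' -> not in reference -> no match (matches: 2)
  'until' -> not in reference -> no match (matches: 2)
  'until' -> not in reference -> no match (matches: 2)
  'outside' -> ref count 1 already used up (1/1) -> clipped, no match (matches: 2)
Clipped matches: 2, Candidate length: 6
Precision = 2/6 = 1/3

1/3


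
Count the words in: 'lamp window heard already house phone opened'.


Counting words by splitting on spaces:
  Word 1: 'lamp'
  Word 2: 'window'
  Word 3: 'heard'
  Word 4: 'already'
  Word 5: 'house'
  Word 6: 'phone'
  Word 7: 'opened'
Total words: 7

7


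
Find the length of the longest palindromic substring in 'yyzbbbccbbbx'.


Scanning 'yyzbbbccbbbx' for palindromic substrings.
Substring at positions 3-10: 'bbbccbbb'.
Check: reverse('bbbccbbb') = 'bbbccbbb' -> palindrome confirmed.
Neighbouring characters ('z' / 'x') break symmetry, so it cannot extend further.
No longer palindromic substring exists; longest length = 8

8


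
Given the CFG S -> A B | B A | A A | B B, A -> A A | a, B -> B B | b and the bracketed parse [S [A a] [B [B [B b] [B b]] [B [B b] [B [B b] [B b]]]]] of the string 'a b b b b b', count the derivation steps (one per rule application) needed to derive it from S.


Every bracketed nonterminal node [X ...] in the tree is produced by exactly one rule application.
Reading the tree off as a leftmost derivation:
  Step 1: S  =>  A B   (applied S -> A B)
  Step 2: A B  =>  a B   (applied A -> a)
  Step 3: a B  =>  a B B   (applied B -> B B)
  Step 4: a B B  =>  a B B B   (applied B -> B B)
  Step 5: a B B B  =>  a b B B   (applied B -> b)
  Step 6: a b B B  =>  a b b B   (applied B -> b)
  Step 7: a b b B  =>  a b b B B   (applied B -> B B)
  Step 8: a b b B B  =>  a b b b B   (applied B -> b)
  Step 9: a b b b B  =>  a b b b B B   (applied B -> B B)
  Step 10: a b b b B B  =>  a b b b b B   (applied B -> b)
  Step 11: a b b b b B  =>  a b b b b b   (applied B -> b)
Final yield: a b b b b b
Total rewrite steps: 11

11


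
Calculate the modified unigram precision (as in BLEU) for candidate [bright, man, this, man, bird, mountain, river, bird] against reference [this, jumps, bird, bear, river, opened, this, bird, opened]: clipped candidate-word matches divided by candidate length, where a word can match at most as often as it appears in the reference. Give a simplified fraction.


Reference word counts: {'bear': 1, 'bird': 2, 'jumps': 1, 'opened': 2, 'river': 1, 'this': 2}
Checking each candidate word (with clipping):
  'bright' -> not in reference -> no match (matches: 0)
  'man' -> not in reference -> no match (matches: 0)
  'this' -> in reference (ref count 2, used 1/2) -> match (matches: 1)
  'man' -> not in reference -> no match (matches: 1)
  'bird' -> in reference (ref count 2, used 1/2) -> match (matches: 2)
  'mountain' -> not in reference -> no match (matches: 2)
  'river' -> in reference (ref count 1, used 1/1) -> match (matches: 3)
  'bird' -> in reference (ref count 2, used 2/2) -> match (matches: 4)
Clipped matches: 4, Candidate length: 8
Precision = 4/8 = 1/2

1/2


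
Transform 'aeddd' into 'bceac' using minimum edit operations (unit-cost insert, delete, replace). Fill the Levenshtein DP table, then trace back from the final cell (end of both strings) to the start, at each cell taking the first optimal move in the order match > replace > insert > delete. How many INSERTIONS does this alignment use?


Edit distance = 5. Backtracking from cell (5, 5) with preference match > replace > insert > delete,
then listing the resulting alignment 'aeddd' -> 'bceac' left to right:
  Step 1: replace a->b
  Step 2: replace e->c
  Step 3: replace d->e
  Step 4: replace d->a
  Step 5: replace d->c
Total insertions: 0

0


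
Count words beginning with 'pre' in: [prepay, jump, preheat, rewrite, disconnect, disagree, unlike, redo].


Checking each word for prefix 'pre':
  'prepay' -> YES, starts with 'pre' (count: 1)
  'jump' -> no (count: 1)
  'preheat' -> YES, starts with 'pre' (count: 2)
  'rewrite' -> no (count: 2)
  'disconnect' -> no (count: 2)
  'disagree' -> no (count: 2)
  'unlike' -> no (count: 2)
  'redo' -> no (count: 2)
Total with prefix 'pre': 2

2


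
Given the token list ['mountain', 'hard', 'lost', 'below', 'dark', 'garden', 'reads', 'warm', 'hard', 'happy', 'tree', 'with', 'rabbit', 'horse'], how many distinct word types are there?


Listing all tokens and tracking unique types:
  Token 1: 'mountain' -> NEW (unique so far: 1)
  Token 2: 'hard' -> NEW (unique so far: 2)
  Token 3: 'lost' -> NEW (unique so far: 3)
  Token 4: 'below' -> NEW (unique so far: 4)
  Token 5: 'dark' -> NEW (unique so far: 5)
  Token 6: 'garden' -> NEW (unique so far: 6)
  Token 7: 'reads' -> NEW (unique so far: 7)
  Token 8: 'warm' -> NEW (unique so far: 8)
  Token 9: 'hard' -> duplicate (unique so far: 8)
  Token 10: 'happy' -> NEW (unique so far: 9)
  Token 11: 'tree' -> NEW (unique so far: 10)
  Token 12: 'with' -> NEW (unique so far: 11)
  Token 13: 'rabbit' -> NEW (unique so far: 12)
  Token 14: 'horse' -> NEW (unique so far: 13)
Unique types: ('below', 'dark', 'garden', 'happy', 'hard', 'horse', 'lost', 'mountain', 'rabbit', 'reads', 'tree', 'warm', 'with')
Vocabulary size: 13

13


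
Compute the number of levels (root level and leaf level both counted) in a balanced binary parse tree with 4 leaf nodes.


In a balanced binary tree with n leaves the deepest leaf is ceil(log2(n)) edges below the root,
so counting node levels inclusive of root and leaves gives ceil(log2(n)) + 1 levels.
log2(4) = 2.0000
ceil(2.0000) = 2
levels = 2 + 1 = 3

3


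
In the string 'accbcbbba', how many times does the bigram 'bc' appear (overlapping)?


Scanning 'accbcbbba' for bigram 'bc':
  Position 0: 'ac' -> no
  Position 1: 'cc' -> no
  Position 2: 'cb' -> no
  Position 3: 'bc' -> MATCH
  Position 4: 'cb' -> no
  Position 5: 'bb' -> no
  Position 6: 'bb' -> no
  Position 7: 'ba' -> no
Total matches: 1

1


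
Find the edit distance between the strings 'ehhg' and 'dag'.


Building DP table for s1='ehhg' (len 4) and s2='dag' (len 3):
       d  a  g
    0  1  2  3
  e 1  1  2  3
  h 2  2  2  3
  h 3  3  3  3
  g 4  4  4  3
Edit distance = dp[4][3] = 3

3


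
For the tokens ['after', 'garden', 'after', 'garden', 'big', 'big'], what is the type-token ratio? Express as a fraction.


Tokens: 6
Unique types: ('after', 'big', 'garden') = 3
TTR = 3/6
Simplify: divide both by 3 -> 1/2
TTR = 1/2

1/2


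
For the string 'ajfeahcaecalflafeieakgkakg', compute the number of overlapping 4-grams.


String 'ajfeahcaecalflafeieakgkakg' has length L = 26.
Number of overlapping n-grams = L - n + 1
Substituting: 26 - 4 + 1 = 23

23


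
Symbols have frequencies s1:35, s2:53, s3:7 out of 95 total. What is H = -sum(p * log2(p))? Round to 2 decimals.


Computing entropy H = -sum(p_i * log2(p_i)):
  s1: p = 35/95 = 0.3684, -p*log2(p) = 0.5307
  s2: p = 53/95 = 0.5579, -p*log2(p) = 0.4697
  s3: p = 7/95 = 0.0737, -p*log2(p) = 0.2772
H = sum of terms = 1.2776
Rounded to 2 decimals: 1.28

1.28


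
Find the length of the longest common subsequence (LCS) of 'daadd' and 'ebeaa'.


DP table for LCS of 'daadd' and 'ebeaa':
       e  b  e  a  a
    0  0  0  0  0  0
  d 0  0  0  0  0  0
  a 0  0  0  0  1  1
  a 0  0  0  0  1  2
  d 0  0  0  0  1  2
  d 0  0  0  0  1  2
LCS: 'aa'
LCS length = 2

2


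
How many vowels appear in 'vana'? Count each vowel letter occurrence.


Scanning each character of 'vana':
  Position 1: 'v' -> consonant (running count: 0)
  Position 2: 'a' -> vowel (running count: 1)
  Position 3: 'n' -> consonant (running count: 1)
  Position 4: 'a' -> vowel (running count: 2)
Total vowels: 2

2


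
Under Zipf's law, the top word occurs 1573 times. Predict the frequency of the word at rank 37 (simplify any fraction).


Zipf's law: freq(rank) = f1 / rank
f1 = 1573, rank = 37
freq = 1573 / 37
GCD(1573, 37) = 1
Simplified: 1573/37

1573/37


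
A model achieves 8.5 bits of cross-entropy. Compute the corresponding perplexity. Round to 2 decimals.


Perplexity formula: PP = 2^H
H = 8.5
PP = 2^8.5
Decompose: 2^8.5 = 2^8 * 2^0.5 = 2^8 * sqrt(2)
2^8 = 256, sqrt(2) ~ 1.4142136
PP ~ 256 * 1.4142136 = 362.0386816
Rounded to 2 decimals: 362.04

362.04


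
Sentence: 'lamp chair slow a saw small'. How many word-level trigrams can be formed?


Word trigrams from [6] words:
  Trigram 1: (lamp chair slow)
  Trigram 2: (chair slow a)
  Trigram 3: (slow a saw)
  Trigram 4: (a saw small)
Total word trigrams: 6 - 2 = 4

4


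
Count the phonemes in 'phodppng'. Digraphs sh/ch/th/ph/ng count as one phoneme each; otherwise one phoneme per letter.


Parsing 'phodppng' greedily, digraphs first:
  'ph' -> digraph (1 consonant phoneme) (phonemes so far: 1)
  'o' -> vowel phoneme (phonemes so far: 2)
  'd' -> consonant phoneme (phonemes so far: 3)
  'p' -> consonant phoneme (phonemes so far: 4)
  'p' -> consonant phoneme (phonemes so far: 5)
  'ng' -> digraph (1 consonant phoneme) (phonemes so far: 6)
Total phonemes: 6

6


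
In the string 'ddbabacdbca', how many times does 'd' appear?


Scanning 'ddbabacdbca' for 'd':
  Position 0: 'd' -> MATCH (count: 1)
  Position 1: 'd' -> MATCH (count: 2)
  Position 7: 'd' -> MATCH (count: 3)
Total occurrences of 'd': 3

3


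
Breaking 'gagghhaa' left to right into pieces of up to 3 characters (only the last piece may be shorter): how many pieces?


'gagghhaa' has 8 characters.
Chunking with max size 3:
  Chunk 1: 'gag' (positions 0-2)
  Chunk 2: 'ghh' (positions 3-5)
  Chunk 3: 'aa' (positions 6-7)
Total chunks: ceil(8 / 3) = 3

3


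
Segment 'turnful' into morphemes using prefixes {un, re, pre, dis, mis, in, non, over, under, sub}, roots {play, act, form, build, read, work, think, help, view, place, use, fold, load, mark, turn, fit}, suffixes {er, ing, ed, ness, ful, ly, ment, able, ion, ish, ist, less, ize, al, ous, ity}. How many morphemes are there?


Segmenting 'turnful' against the inventory:
  'turn' -> root (morpheme 1)
  'ful' -> suffix (morpheme 2)
Total morphemes: 2

2


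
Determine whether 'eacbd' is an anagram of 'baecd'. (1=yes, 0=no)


Sort characters of 'eacbd': 'abcde'
Sort characters of 'baecd': 'abcde'
Sorted forms match -> they ARE anagrams
Result: 1

1


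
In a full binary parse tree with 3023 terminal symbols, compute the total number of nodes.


Leaf nodes (terminals): 3023
Internal nodes = n - 1 = 3023 - 1 = 3022
Total = leaves + internal = 3023 + 3022 = 6045

6045


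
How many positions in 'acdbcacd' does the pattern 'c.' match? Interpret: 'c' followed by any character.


Pattern: c. means 'c' followed by any character.
Scanning 'acdbcacd' position-by-position:
  Pos 0: window 'ac' -> no
  Pos 1: window 'cd' -> MATCH
  Pos 2: window 'db' -> no
  Pos 3: window 'bc' -> no
  Pos 4: window 'ca' -> MATCH
  Pos 5: window 'ac' -> no
  Pos 6: window 'cd' -> MATCH
  Pos 7: window 'd' -> no
Total matches: 3

3


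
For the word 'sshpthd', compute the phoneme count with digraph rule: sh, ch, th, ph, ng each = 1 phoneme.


Parsing 'sshpthd' greedily, digraphs first:
  's' -> consonant phoneme (phonemes so far: 1)
  'sh' -> digraph (1 consonant phoneme) (phonemes so far: 2)
  'p' -> consonant phoneme (phonemes so far: 3)
  'th' -> digraph (1 consonant phoneme) (phonemes so far: 4)
  'd' -> consonant phoneme (phonemes so far: 5)
Total phonemes: 5

5


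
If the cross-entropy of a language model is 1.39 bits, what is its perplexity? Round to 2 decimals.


Perplexity formula: PP = 2^H
H = 1.39
PP = 2^1.39
Decompose: 2^1.39 = 2^1 * 2^0.39
2^1 = 2, 2^0.39 ~ 1.3103934
PP ~ 2 * 1.3103934 = 2.6207868
Rounded to 2 decimals: 2.62

2.62


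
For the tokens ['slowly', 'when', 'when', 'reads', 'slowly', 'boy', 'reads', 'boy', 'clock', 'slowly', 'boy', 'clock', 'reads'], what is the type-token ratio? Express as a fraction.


Tokens: 13
Unique types: ('boy', 'clock', 'reads', 'slowly', 'when') = 5
TTR = 5/13
Already in lowest terms.

5/13


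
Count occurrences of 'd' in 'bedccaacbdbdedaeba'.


Scanning 'bedccaacbdbdedaeba' for 'd':
  Position 2: 'd' -> MATCH (count: 1)
  Position 9: 'd' -> MATCH (count: 2)
  Position 11: 'd' -> MATCH (count: 3)
  Position 13: 'd' -> MATCH (count: 4)
Total occurrences of 'd': 4

4


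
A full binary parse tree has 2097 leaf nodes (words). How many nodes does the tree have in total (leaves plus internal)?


Leaf nodes (terminals): 2097
Internal nodes = n - 1 = 2097 - 1 = 2096
Total = leaves + internal = 2097 + 2096 = 4193

4193


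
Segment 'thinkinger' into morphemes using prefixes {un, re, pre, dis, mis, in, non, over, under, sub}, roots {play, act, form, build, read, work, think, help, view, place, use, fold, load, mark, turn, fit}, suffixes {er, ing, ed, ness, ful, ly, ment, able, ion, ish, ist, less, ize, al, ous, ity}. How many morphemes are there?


Segmenting 'thinkinger' against the inventory:
  'think' -> root (morpheme 1)
  'ing' -> suffix (morpheme 2)
  'er' -> suffix (morpheme 3)
Total morphemes: 3

3


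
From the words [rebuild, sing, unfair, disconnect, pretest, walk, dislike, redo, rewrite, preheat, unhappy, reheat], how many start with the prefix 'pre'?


Checking each word for prefix 'pre':
  'rebuild' -> no (count: 0)
  'sing' -> no (count: 0)
  'unfair' -> no (count: 0)
  'disconnect' -> no (count: 0)
  'pretest' -> YES, starts with 'pre' (count: 1)
  'walk' -> no (count: 1)
  'dislike' -> no (count: 1)
  'redo' -> no (count: 1)
  'rewrite' -> no (count: 1)
  'preheat' -> YES, starts with 'pre' (count: 2)
  'unhappy' -> no (count: 2)
  'reheat' -> no (count: 2)
Total with prefix 'pre': 2

2


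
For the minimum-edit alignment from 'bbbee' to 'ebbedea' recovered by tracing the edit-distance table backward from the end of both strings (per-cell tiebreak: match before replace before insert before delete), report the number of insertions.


Edit distance = 3. Backtracking from cell (5, 7) with preference match > replace > insert > delete,
then listing the resulting alignment 'bbbee' -> 'ebbedea' left to right:
  Step 1: replace b->e
  Step 2: keep 'b'
  Step 3: keep 'b'
  Step 4: keep 'e'
  Step 5: insert 'd' [insertion #1]
  Step 6: keep 'e'
  Step 7: insert 'a' [insertion #2]
Total insertions: 2

2


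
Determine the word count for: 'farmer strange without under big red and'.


Counting words by splitting on spaces:
  Word 1: 'farmer'
  Word 2: 'strange'
  Word 3: 'without'
  Word 4: 'under'
  Word 5: 'big'
  Word 6: 'red'
  Word 7: 'and'
Total words: 7

7


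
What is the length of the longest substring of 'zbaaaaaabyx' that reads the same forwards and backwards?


Scanning 'zbaaaaaabyx' for palindromic substrings.
Substring at positions 1-8: 'baaaaaab'.
Check: reverse('baaaaaab') = 'baaaaaab' -> palindrome confirmed.
Neighbouring characters ('z' / 'y') break symmetry, so it cannot extend further.
No longer palindromic substring exists; longest length = 8

8


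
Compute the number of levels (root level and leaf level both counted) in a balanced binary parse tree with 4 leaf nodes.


In a balanced binary tree with n leaves the deepest leaf is ceil(log2(n)) edges below the root,
so counting node levels inclusive of root and leaves gives ceil(log2(n)) + 1 levels.
log2(4) = 2.0000
ceil(2.0000) = 2
levels = 2 + 1 = 3

3


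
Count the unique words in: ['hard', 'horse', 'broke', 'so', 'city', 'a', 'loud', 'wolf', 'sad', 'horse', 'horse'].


Listing all tokens and tracking unique types:
  Token 1: 'hard' -> NEW (unique so far: 1)
  Token 2: 'horse' -> NEW (unique so far: 2)
  Token 3: 'broke' -> NEW (unique so far: 3)
  Token 4: 'so' -> NEW (unique so far: 4)
  Token 5: 'city' -> NEW (unique so far: 5)
  Token 6: 'a' -> NEW (unique so far: 6)
  Token 7: 'loud' -> NEW (unique so far: 7)
  Token 8: 'wolf' -> NEW (unique so far: 8)
  Token 9: 'sad' -> NEW (unique so far: 9)
  Token 10: 'horse' -> duplicate (unique so far: 9)
  Token 11: 'horse' -> duplicate (unique so far: 9)
Unique types: ('a', 'broke', 'city', 'hard', 'horse', 'loud', 'sad', 'so', 'wolf')
Vocabulary size: 9

9


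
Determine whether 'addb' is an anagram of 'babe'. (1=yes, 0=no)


Sort characters of 'addb': 'abdd'
Sort characters of 'babe': 'abbe'
Sorted forms differ -> they are NOT anagrams
Result: 0

0


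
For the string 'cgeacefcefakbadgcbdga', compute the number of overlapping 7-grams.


String 'cgeacefcefakbadgcbdga' has length L = 21.
Number of overlapping n-grams = L - n + 1
Substituting: 21 - 7 + 1 = 15

15


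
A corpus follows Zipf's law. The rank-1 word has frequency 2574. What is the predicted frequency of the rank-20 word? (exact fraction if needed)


Zipf's law: freq(rank) = f1 / rank
f1 = 2574, rank = 20
freq = 2574 / 20
GCD(2574, 20) = 2
Simplified: 1287/10

1287/10


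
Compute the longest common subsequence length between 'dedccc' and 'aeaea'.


DP table for LCS of 'dedccc' and 'aeaea':
       a  e  a  e  a
    0  0  0  0  0  0
  d 0  0  0  0  0  0
  e 0  0  1  1  1  1
  d 0  0  1  1  1  1
  c 0  0  1  1  1  1
  c 0  0  1  1  1  1
  c 0  0  1  1  1  1
LCS: 'e'
LCS length = 1

1


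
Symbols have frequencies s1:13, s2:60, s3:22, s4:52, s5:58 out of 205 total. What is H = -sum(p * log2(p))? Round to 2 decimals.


Computing entropy H = -sum(p_i * log2(p_i)):
  s1: p = 13/205 = 0.0634, -p*log2(p) = 0.2523
  s2: p = 60/205 = 0.2927, -p*log2(p) = 0.5188
  s3: p = 22/205 = 0.1073, -p*log2(p) = 0.3456
  s4: p = 52/205 = 0.2537, -p*log2(p) = 0.5020
  s5: p = 58/205 = 0.2829, -p*log2(p) = 0.5154
H = sum of terms = 2.1341
Rounded to 2 decimals: 2.13

2.13


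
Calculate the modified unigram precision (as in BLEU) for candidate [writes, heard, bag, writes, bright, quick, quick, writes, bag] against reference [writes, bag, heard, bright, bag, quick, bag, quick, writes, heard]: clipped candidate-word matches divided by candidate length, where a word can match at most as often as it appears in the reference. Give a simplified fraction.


Reference word counts: {'bag': 3, 'bright': 1, 'heard': 2, 'quick': 2, 'writes': 2}
Checking each candidate word (with clipping):
  'writes' -> in reference (ref count 2, used 1/2) -> match (matches: 1)
  'heard' -> in reference (ref count 2, used 1/2) -> match (matches: 2)
  'bag' -> in reference (ref count 3, used 1/3) -> match (matches: 3)
  'writes' -> in reference (ref count 2, used 2/2) -> match (matches: 4)
  'bright' -> in reference (ref count 1, used 1/1) -> match (matches: 5)
  'quick' -> in reference (ref count 2, used 1/2) -> match (matches: 6)
  'quick' -> in reference (ref count 2, used 2/2) -> match (matches: 7)
  'writes' -> ref count 2 already used up (2/2) -> clipped, no match (matches: 7)
  'bag' -> in reference (ref count 3, used 2/3) -> match (matches: 8)
Clipped matches: 8, Candidate length: 9
Precision = 8/9

8/9


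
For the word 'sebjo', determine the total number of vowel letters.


Scanning each character of 'sebjo':
  Position 1: 's' -> consonant (running count: 0)
  Position 2: 'e' -> vowel (running count: 1)
  Position 3: 'b' -> consonant (running count: 1)
  Position 4: 'j' -> consonant (running count: 1)
  Position 5: 'o' -> vowel (running count: 2)
Total vowels: 2

2


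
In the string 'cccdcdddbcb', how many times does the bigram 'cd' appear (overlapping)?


Scanning 'cccdcdddbcb' for bigram 'cd':
  Position 0: 'cc' -> no
  Position 1: 'cc' -> no
  Position 2: 'cd' -> MATCH
  Position 3: 'dc' -> no
  Position 4: 'cd' -> MATCH
  Position 5: 'dd' -> no
  Position 6: 'dd' -> no
  Position 7: 'db' -> no
  Position 8: 'bc' -> no
  Position 9: 'cb' -> no
Total matches: 2

2


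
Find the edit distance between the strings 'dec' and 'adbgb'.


Building DP table for s1='dec' (len 3) and s2='adbgb' (len 5):
       a  d  b  g  b
    0  1  2  3  4  5
  d 1  1  1  2  3  4
  e 2  2  2  2  3  4
  c 3  3  3  3  3  4
Edit distance = dp[3][5] = 4

4


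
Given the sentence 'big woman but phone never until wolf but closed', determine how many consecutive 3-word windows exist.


Word trigrams from [9] words:
  Trigram 1: (big woman but)
  Trigram 2: (woman but phone)
  Trigram 3: (but phone never)
  Trigram 4: (phone never until)
  Trigram 5: (never until wolf)
  Trigram 6: (until wolf but)
  Trigram 7: (wolf but closed)
Total word trigrams: 9 - 2 = 7

7


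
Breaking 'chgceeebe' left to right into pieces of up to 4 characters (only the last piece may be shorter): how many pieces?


'chgceeebe' has 9 characters.
Chunking with max size 4:
  Chunk 1: 'chgc' (positions 0-3)
  Chunk 2: 'eeeb' (positions 4-7)
  Chunk 3: 'e' (positions 8-8)
Total chunks: ceil(9 / 4) = 3

3


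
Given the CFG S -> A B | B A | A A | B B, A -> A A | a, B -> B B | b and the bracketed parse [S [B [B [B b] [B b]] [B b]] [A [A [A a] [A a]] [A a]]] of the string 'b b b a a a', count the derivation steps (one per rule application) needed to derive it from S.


Every bracketed nonterminal node [X ...] in the tree is produced by exactly one rule application.
Reading the tree off as a leftmost derivation:
  Step 1: S  =>  B A   (applied S -> B A)
  Step 2: B A  =>  B B A   (applied B -> B B)
  Step 3: B B A  =>  B B B A   (applied B -> B B)
  Step 4: B B B A  =>  b B B A   (applied B -> b)
  Step 5: b B B A  =>  b b B A   (applied B -> b)
  Step 6: b b B A  =>  b b b A   (applied B -> b)
  Step 7: b b b A  =>  b b b A A   (applied A -> A A)
  Step 8: b b b A A  =>  b b b A A A   (applied A -> A A)
  Step 9: b b b A A A  =>  b b b a A A   (applied A -> a)
  Step 10: b b b a A A  =>  b b b a a A   (applied A -> a)
  Step 11: b b b a a A  =>  b b b a a a   (applied A -> a)
Final yield: b b b a a a
Total rewrite steps: 11

11


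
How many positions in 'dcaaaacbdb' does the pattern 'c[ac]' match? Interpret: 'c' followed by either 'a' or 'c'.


Pattern: c[ac] means 'c' followed by either 'a' or 'c'.
Scanning 'dcaaaacbdb' position-by-position:
  Pos 0: window 'dc' -> no
  Pos 1: window 'ca' -> MATCH
  Pos 2: window 'aa' -> no
  Pos 3: window 'aa' -> no
  Pos 4: window 'aa' -> no
  Pos 5: window 'ac' -> no
  Pos 6: window 'cb' -> no
  Pos 7: window 'bd' -> no
  Pos 8: window 'db' -> no
  Pos 9: window 'b' -> no
Total matches: 1

1


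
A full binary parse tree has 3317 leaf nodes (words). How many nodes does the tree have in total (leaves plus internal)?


Leaf nodes (terminals): 3317
Internal nodes = n - 1 = 3317 - 1 = 3316
Total = leaves + internal = 3317 + 3316 = 6633

6633


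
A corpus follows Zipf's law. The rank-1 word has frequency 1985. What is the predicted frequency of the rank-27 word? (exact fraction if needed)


Zipf's law: freq(rank) = f1 / rank
f1 = 1985, rank = 27
freq = 1985 / 27
GCD(1985, 27) = 1
Simplified: 1985/27

1985/27


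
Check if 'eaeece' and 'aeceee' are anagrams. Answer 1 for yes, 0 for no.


Sort characters of 'eaeece': 'aceeee'
Sort characters of 'aeceee': 'aceeee'
Sorted forms match -> they ARE anagrams
Result: 1

1


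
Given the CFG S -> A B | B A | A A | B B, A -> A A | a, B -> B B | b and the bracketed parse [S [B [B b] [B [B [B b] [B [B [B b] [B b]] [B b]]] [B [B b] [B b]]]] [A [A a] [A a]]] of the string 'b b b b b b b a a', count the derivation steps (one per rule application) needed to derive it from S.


Every bracketed nonterminal node [X ...] in the tree is produced by exactly one rule application.
Reading the tree off as a leftmost derivation:
  Step 1: S  =>  B A   (applied S -> B A)
  Step 2: B A  =>  B B A   (applied B -> B B)
  Step 3: B B A  =>  b B A   (applied B -> b)
  Step 4: b B A  =>  b B B A   (applied B -> B B)
  Step 5: b B B A  =>  b B B B A   (applied B -> B B)
  Step 6: b B B B A  =>  b b B B A   (applied B -> b)
  Step 7: b b B B A  =>  b b B B B A   (applied B -> B B)
  Step 8: b b B B B A  =>  b b B B B B A   (applied B -> B B)
  Step 9: b b B B B B A  =>  b b b B B B A   (applied B -> b)
  Step 10: b b b B B B A  =>  b b b b B B A   (applied B -> b)
  Step 11: b b b b B B A  =>  b b b b b B A   (applied B -> b)
  Step 12: b b b b b B A  =>  b b b b b B B A   (applied B -> B B)
  Step 13: b b b b b B B A  =>  b b b b b b B A   (applied B -> b)
  Step 14: b b b b b b B A  =>  b b b b b b b A   (applied B -> b)
  Step 15: b b b b b b b A  =>  b b b b b b b A A   (applied A -> A A)
  Step 16: b b b b b b b A A  =>  b b b b b b b a A   (applied A -> a)
  Step 17: b b b b b b b a A  =>  b b b b b b b a a   (applied A -> a)
Final yield: b b b b b b b a a
Total rewrite steps: 17

17


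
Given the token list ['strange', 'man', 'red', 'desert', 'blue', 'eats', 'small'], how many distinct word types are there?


Listing all tokens and tracking unique types:
  Token 1: 'strange' -> NEW (unique so far: 1)
  Token 2: 'man' -> NEW (unique so far: 2)
  Token 3: 'red' -> NEW (unique so far: 3)
  Token 4: 'desert' -> NEW (unique so far: 4)
  Token 5: 'blue' -> NEW (unique so far: 5)
  Token 6: 'eats' -> NEW (unique so far: 6)
  Token 7: 'small' -> NEW (unique so far: 7)
Unique types: ('blue', 'desert', 'eats', 'man', 'red', 'small', 'strange')
Vocabulary size: 7

7


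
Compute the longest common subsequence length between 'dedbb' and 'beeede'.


DP table for LCS of 'dedbb' and 'beeede':
       b  e  e  e  d  e
    0  0  0  0  0  0  0
  d 0  0  0  0  0  1  1
  e 0  0  1  1  1  1  2
  d 0  0  1  1  1  2  2
  b 0  1  1  1  1  2  2
  b 0  1  1  1  1  2  2
LCS: 'de'
LCS length = 2

2


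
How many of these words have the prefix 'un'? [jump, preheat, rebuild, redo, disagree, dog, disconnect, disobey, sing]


Checking each word for prefix 'un':
  'jump' -> no (count: 0)
  'preheat' -> no (count: 0)
  'rebuild' -> no (count: 0)
  'redo' -> no (count: 0)
  'disagree' -> no (count: 0)
  'dog' -> no (count: 0)
  'disconnect' -> no (count: 0)
  'disobey' -> no (count: 0)
  'sing' -> no (count: 0)
Total with prefix 'un': 0

0


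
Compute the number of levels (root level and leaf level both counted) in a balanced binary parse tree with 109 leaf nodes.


In a balanced binary tree with n leaves the deepest leaf is ceil(log2(n)) edges below the root,
so counting node levels inclusive of root and leaves gives ceil(log2(n)) + 1 levels.
log2(109) = 6.7682
ceil(6.7682) = 7
levels = 7 + 1 = 8

8


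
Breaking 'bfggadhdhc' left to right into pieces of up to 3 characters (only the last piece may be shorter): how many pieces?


'bfggadhdhc' has 10 characters.
Chunking with max size 3:
  Chunk 1: 'bfg' (positions 0-2)
  Chunk 2: 'gad' (positions 3-5)
  Chunk 3: 'hdh' (positions 6-8)
  Chunk 4: 'c' (positions 9-9)
Total chunks: ceil(10 / 3) = 4

4


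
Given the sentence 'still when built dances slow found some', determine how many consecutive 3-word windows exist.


Word trigrams from [7] words:
  Trigram 1: (still when built)
  Trigram 2: (when built dances)
  Trigram 3: (built dances slow)
  Trigram 4: (dances slow found)
  Trigram 5: (slow found some)
Total word trigrams: 7 - 2 = 5

5


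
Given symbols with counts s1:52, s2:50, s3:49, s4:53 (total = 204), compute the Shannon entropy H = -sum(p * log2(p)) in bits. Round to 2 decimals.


Computing entropy H = -sum(p_i * log2(p_i)):
  s1: p = 52/204 = 0.2549, -p*log2(p) = 0.5027
  s2: p = 50/204 = 0.2451, -p*log2(p) = 0.4972
  s3: p = 49/204 = 0.2402, -p*log2(p) = 0.4943
  s4: p = 53/204 = 0.2598, -p*log2(p) = 0.5052
H = sum of terms = 1.9994
Rounded to 2 decimals: 2.00

2.00


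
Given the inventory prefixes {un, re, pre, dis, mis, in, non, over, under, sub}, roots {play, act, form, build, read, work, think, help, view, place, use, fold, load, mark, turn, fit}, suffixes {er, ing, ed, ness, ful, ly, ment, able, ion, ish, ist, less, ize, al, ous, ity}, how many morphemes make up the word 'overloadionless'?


Segmenting 'overloadionless' against the inventory:
  'over' -> prefix (morpheme 1)
  'load' -> root (morpheme 2)
  'ion' -> suffix (morpheme 3)
  'less' -> suffix (morpheme 4)
Total morphemes: 4

4


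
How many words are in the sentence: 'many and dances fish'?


Counting words by splitting on spaces:
  Word 1: 'many'
  Word 2: 'and'
  Word 3: 'dances'
  Word 4: 'fish'
Total words: 4

4


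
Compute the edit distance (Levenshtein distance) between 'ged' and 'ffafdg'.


Building DP table for s1='ged' (len 3) and s2='ffafdg' (len 6):
       f  f  a  f  d  g
    0  1  2  3  4  5  6
  g 1  1  2  3  4  5  5
  e 2  2  2  3  4  5  6
  d 3  3  3  3  4  4  5
Edit distance = dp[3][6] = 5

5


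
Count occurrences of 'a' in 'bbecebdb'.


Scanning 'bbecebdb' for 'a':
  No matches found.
Total occurrences of 'a': 0

0


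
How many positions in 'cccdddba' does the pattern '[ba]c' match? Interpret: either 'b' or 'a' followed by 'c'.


Pattern: [ba]c means either 'b' or 'a' followed by 'c'.
Scanning 'cccdddba' position-by-position:
  Pos 0: window 'cc' -> no
  Pos 1: window 'cc' -> no
  Pos 2: window 'cd' -> no
  Pos 3: window 'dd' -> no
  Pos 4: window 'dd' -> no
  Pos 5: window 'db' -> no
  Pos 6: window 'ba' -> no
  Pos 7: window 'a' -> no
Total matches: 0

0


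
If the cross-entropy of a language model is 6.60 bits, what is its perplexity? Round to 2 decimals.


Perplexity formula: PP = 2^H
H = 6.60
PP = 2^6.60
Decompose: 2^6.60 = 2^6 * 2^0.60
2^6 = 64, 2^0.60 ~ 1.5157166
PP ~ 64 * 1.5157166 = 97.0058624
Rounded to 2 decimals: 97.01

97.01


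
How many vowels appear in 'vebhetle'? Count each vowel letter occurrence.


Scanning each character of 'vebhetle':
  Position 1: 'v' -> consonant (running count: 0)
  Position 2: 'e' -> vowel (running count: 1)
  Position 3: 'b' -> consonant (running count: 1)
  Position 4: 'h' -> consonant (running count: 1)
  Position 5: 'e' -> vowel (running count: 2)
  Position 6: 't' -> consonant (running count: 2)
  Position 7: 'l' -> consonant (running count: 2)
  Position 8: 'e' -> vowel (running count: 3)
Total vowels: 3

3


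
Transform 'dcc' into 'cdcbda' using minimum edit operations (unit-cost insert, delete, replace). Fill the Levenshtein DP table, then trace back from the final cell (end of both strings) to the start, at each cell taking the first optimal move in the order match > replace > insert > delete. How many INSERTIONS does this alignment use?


Edit distance = 4. Backtracking from cell (3, 6) with preference match > replace > insert > delete,
then listing the resulting alignment 'dcc' -> 'cdcbda' left to right:
  Step 1: insert 'c' [insertion #1]
  Step 2: keep 'd'
  Step 3: keep 'c'
  Step 4: insert 'b' [insertion #2]
  Step 5: insert 'd' [insertion #3]
  Step 6: replace c->a
Total insertions: 3

3


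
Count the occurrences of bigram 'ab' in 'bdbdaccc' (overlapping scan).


Scanning 'bdbdaccc' for bigram 'ab':
  Position 0: 'bd' -> no
  Position 1: 'db' -> no
  Position 2: 'bd' -> no
  Position 3: 'da' -> no
  Position 4: 'ac' -> no
  Position 5: 'cc' -> no
  Position 6: 'cc' -> no
Total matches: 0

0


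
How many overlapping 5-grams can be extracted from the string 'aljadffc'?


String 'aljadffc' has length L = 8.
Number of overlapping n-grams = L - n + 1
Substituting: 8 - 5 + 1 = 4

4


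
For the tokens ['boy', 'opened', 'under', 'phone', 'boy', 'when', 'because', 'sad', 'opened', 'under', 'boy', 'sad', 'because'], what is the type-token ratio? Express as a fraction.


Tokens: 13
Unique types: ('because', 'boy', 'opened', 'phone', 'sad', 'under', 'when') = 7
TTR = 7/13
Already in lowest terms.

7/13


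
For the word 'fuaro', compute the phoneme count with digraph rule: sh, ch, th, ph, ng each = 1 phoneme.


Parsing 'fuaro' greedily, digraphs first:
  'f' -> consonant phoneme (phonemes so far: 1)
  'u' -> vowel phoneme (phonemes so far: 2)
  'a' -> vowel phoneme (phonemes so far: 3)
  'r' -> consonant phoneme (phonemes so far: 4)
  'o' -> vowel phoneme (phonemes so far: 5)
Total phonemes: 5

5


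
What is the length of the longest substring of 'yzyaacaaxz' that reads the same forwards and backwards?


Scanning 'yzyaacaaxz' for palindromic substrings.
Substring at positions 3-7: 'aacaa'.
Check: reverse('aacaa') = 'aacaa' -> palindrome confirmed.
Neighbouring characters ('y' / 'x') break symmetry, so it cannot extend further.
No longer palindromic substring exists; longest length = 5

5


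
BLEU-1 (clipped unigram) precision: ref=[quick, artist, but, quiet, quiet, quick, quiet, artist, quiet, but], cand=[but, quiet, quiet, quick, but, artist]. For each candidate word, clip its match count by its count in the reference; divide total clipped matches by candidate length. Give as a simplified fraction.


Reference word counts: {'artist': 2, 'but': 2, 'quick': 2, 'quiet': 4}
Checking each candidate word (with clipping):
  'but' -> in reference (ref count 2, used 1/2) -> match (matches: 1)
  'quiet' -> in reference (ref count 4, used 1/4) -> match (matches: 2)
  'quiet' -> in reference (ref count 4, used 2/4) -> match (matches: 3)
  'quick' -> in reference (ref count 2, used 1/2) -> match (matches: 4)
  'but' -> in reference (ref count 2, used 2/2) -> match (matches: 5)
  'artist' -> in reference (ref count 2, used 1/2) -> match (matches: 6)
Clipped matches: 6, Candidate length: 6
Precision = 6/6 = 1

1


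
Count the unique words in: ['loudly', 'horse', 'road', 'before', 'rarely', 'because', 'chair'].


Listing all tokens and tracking unique types:
  Token 1: 'loudly' -> NEW (unique so far: 1)
  Token 2: 'horse' -> NEW (unique so far: 2)
  Token 3: 'road' -> NEW (unique so far: 3)
  Token 4: 'before' -> NEW (unique so far: 4)
  Token 5: 'rarely' -> NEW (unique so far: 5)
  Token 6: 'because' -> NEW (unique so far: 6)
  Token 7: 'chair' -> NEW (unique so far: 7)
Unique types: ('because', 'before', 'chair', 'horse', 'loudly', 'rarely', 'road')
Vocabulary size: 7

7


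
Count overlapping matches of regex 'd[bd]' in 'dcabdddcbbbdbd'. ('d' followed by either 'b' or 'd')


Pattern: d[bd] means 'd' followed by either 'b' or 'd'.
Scanning 'dcabdddcbbbdbd' position-by-position:
  Pos 0: window 'dc' -> no
  Pos 1: window 'ca' -> no
  Pos 2: window 'ab' -> no
  Pos 3: window 'bd' -> no
  Pos 4: window 'dd' -> MATCH
  Pos 5: window 'dd' -> MATCH
  Pos 6: window 'dc' -> no
  Pos 7: window 'cb' -> no
  Pos 8: window 'bb' -> no
  Pos 9: window 'bb' -> no
  Pos 10: window 'bd' -> no
  Pos 11: window 'db' -> MATCH
  Pos 12: window 'bd' -> no
  Pos 13: window 'd' -> no
Total matches: 3

3
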